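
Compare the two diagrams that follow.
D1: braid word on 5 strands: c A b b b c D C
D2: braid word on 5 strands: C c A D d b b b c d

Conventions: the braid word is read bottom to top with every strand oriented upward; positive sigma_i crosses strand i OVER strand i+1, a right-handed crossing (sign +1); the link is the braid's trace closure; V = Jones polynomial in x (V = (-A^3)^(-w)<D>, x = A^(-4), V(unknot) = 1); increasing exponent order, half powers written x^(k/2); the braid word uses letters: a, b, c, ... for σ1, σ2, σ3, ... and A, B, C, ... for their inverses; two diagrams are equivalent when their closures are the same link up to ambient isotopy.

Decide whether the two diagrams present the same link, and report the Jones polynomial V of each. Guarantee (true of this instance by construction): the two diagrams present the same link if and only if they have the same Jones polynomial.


equivalent: yes
V(D1) = x + x^3 - x^4  (w +2, c 8, <D> = -A^-10 + A^-6 + A^2)
V(D2) = x + x^3 - x^4  [10 crossings, <D> = -A^-4 + 1 + A^8, w = +4]
key observation: Markov moves rewrite D1 (8 crossings) into D2 (10)


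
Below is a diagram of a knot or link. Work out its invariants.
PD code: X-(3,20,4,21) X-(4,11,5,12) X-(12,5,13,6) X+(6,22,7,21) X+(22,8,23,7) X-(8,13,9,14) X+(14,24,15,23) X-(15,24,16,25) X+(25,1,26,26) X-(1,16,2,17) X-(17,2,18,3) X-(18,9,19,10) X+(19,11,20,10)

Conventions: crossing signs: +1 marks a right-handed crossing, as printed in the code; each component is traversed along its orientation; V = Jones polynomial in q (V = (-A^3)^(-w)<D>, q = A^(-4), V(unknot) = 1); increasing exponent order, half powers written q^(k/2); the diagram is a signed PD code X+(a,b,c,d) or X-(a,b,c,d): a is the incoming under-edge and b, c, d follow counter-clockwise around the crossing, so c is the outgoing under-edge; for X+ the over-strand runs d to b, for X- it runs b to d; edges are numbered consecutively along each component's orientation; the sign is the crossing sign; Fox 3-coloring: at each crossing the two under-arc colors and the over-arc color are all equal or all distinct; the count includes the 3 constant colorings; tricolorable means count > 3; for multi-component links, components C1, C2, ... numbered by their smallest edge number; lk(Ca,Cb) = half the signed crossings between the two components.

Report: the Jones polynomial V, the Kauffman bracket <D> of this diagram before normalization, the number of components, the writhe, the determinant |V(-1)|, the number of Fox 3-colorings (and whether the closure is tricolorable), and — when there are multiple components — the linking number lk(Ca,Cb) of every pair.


V = q^-7 - 2q^-6 + 2q^-5 - 3q^-4 + 3q^-3 - 2q^-2 + 2q^-1
<D> = -2A^-5 + 2A^-1 - 3A^3 + 3A^7 - 2A^11 + 2A^15 - A^19 (w = -3)
1 component over 13 crossings, w = -3
9 Fox colorings among 3^13, |V(-1)| = 15: tricolorable
why: det 15 = |V(-1)|; divisible by 3, so tricolorable


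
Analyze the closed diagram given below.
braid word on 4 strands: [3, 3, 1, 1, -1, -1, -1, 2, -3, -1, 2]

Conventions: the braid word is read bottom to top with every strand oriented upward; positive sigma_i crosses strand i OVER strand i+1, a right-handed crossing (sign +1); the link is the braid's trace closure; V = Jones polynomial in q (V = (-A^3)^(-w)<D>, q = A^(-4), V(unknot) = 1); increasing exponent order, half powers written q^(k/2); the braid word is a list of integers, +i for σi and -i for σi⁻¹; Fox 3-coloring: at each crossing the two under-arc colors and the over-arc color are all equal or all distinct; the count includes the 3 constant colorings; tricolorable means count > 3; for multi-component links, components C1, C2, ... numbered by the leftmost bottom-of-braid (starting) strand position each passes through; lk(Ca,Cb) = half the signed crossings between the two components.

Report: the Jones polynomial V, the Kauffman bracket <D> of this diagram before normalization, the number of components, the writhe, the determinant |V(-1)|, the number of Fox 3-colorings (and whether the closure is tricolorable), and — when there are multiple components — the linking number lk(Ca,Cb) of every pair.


Jones polynomial: V(q) = q^-2 - q^-1 + 2 - 2q + q^2 - q^3 + q^4
<D> = -A^-13 + A^-9 - A^-5 + 2A^-1 - 2A^3 + A^7 - A^11; writhe +1
components 1, writhe +1 (11 crossings)
3-colorings: 9 of 3^11, det 9 — tricolorable
note: det 9 = |V(-1)|; divisible by 3, so tricolorable


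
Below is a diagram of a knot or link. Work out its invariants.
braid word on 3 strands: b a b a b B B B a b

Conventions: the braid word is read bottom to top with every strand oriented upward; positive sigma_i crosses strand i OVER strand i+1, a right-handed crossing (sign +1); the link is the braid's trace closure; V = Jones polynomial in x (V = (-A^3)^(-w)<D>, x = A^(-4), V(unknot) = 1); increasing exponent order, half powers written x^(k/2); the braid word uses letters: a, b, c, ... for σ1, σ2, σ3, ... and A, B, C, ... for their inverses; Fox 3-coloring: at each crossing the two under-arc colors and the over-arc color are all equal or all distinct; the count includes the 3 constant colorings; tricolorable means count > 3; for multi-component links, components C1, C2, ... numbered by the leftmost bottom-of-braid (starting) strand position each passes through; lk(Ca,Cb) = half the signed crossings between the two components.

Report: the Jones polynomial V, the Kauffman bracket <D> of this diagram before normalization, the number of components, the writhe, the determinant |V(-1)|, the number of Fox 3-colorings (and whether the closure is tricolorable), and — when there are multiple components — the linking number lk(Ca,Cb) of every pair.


V = x - x^2 + 2x^3 - x^4 + x^5 - x^6
<D> = -A^-12 + A^-8 - A^-4 + 2 - A^4 + A^8 (w = +4)
1 component over 10 crossings, w = +4
3 Fox colorings among 3^10, |V(-1)| = 7: not tricolorable
why: the span of V is 5, forcing >= 5 crossings in any diagram


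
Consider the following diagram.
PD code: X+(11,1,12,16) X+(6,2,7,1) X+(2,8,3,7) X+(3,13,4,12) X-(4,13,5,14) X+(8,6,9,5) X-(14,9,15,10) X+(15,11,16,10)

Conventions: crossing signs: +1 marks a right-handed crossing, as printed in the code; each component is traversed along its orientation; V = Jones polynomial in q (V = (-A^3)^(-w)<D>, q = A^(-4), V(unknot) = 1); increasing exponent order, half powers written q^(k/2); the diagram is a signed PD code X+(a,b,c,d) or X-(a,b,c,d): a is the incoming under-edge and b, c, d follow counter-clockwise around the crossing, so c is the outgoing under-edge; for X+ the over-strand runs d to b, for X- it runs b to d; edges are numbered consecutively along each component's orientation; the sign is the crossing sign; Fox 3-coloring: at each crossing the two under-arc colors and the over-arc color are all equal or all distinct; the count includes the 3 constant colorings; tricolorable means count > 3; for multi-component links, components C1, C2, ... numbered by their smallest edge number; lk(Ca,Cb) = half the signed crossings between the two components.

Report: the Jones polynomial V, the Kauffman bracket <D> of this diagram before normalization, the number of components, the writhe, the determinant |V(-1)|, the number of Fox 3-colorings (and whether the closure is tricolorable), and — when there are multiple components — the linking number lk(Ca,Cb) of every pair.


V = q + q^3 - q^4
<D> = -A^-4 + 1 + A^8 (w = +4)
1 component over 8 crossings, w = +4
9 Fox colorings among 3^8, |V(-1)| = 3: tricolorable
why: w = +4 (over 8 crossings) is diagram-only; (-A^3)^(-4) removes it from V


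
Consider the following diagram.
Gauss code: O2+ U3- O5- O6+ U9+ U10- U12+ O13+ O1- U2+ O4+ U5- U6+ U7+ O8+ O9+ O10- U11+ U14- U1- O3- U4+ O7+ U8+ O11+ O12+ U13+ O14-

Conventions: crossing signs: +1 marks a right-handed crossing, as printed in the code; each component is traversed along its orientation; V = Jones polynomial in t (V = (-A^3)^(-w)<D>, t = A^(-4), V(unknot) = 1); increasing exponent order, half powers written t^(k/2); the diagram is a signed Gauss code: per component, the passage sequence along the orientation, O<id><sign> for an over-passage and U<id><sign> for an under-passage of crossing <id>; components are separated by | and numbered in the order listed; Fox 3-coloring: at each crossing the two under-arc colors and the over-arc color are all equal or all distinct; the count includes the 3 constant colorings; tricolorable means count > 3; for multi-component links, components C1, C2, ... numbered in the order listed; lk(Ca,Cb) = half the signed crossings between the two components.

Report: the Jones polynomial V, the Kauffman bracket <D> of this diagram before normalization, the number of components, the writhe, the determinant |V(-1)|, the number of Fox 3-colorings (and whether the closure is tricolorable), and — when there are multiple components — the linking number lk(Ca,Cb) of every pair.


V = 1 - t + 3t^2 - 3t^3 + 3t^4 - 4t^5 + 3t^6 - 2t^7 + t^8
<D> = A^-20 - 2A^-16 + 3A^-12 - 4A^-8 + 3A^-4 - 3 + 3A^4 - A^8 + A^12 (w = +4)
1 component over 14 crossings, w = +4
9 Fox colorings among 3^14, |V(-1)| = 21: tricolorable
why: |V(-1)| = 21: so tricolorable, since 3 divides 21


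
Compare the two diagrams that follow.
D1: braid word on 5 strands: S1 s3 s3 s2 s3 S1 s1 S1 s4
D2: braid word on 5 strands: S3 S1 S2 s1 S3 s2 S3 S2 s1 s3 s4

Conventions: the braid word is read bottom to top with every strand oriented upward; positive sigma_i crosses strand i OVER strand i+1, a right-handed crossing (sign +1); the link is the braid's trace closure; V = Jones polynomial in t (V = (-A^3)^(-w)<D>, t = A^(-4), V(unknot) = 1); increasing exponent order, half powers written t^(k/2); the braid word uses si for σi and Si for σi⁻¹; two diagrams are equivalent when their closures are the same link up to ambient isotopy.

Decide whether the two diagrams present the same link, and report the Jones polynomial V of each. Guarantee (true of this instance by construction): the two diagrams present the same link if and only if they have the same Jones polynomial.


equivalent: no
D1 (bracket -A^-5 + A^-1 - A^3 + 2A^7 + A^15; 9 crossings at w = +3): V = -t^(-3/2) - 2t^(1/2) + t^(3/2) - t^(5/2) + t^(7/2)
V(D2) = -t^(-9/2) - t^(-5/2) + t^(-3/2) - t^(-1/2)  [11 crossings, <D> = A^-1 - A^3 + A^7 + A^15, w = -1]
observation: comparing 2 Jones polynomials yields 2 groups


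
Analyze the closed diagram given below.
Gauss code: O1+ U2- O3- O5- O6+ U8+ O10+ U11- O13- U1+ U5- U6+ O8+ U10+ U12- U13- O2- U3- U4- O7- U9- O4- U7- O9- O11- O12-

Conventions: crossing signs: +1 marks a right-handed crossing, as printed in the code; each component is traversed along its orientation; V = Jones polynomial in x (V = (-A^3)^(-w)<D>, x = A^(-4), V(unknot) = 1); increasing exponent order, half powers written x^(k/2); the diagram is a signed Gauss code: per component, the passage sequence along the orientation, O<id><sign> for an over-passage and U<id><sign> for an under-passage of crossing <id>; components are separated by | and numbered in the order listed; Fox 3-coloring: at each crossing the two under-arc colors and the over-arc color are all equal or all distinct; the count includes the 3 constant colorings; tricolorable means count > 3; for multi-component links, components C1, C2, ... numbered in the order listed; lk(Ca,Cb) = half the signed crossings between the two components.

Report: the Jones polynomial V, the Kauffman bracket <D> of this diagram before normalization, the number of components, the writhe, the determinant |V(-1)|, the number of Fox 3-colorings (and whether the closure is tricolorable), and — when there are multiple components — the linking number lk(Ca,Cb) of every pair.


V(x) = x^-8 - 2x^-7 + x^-6 - 2x^-5 + 2x^-4 + x^-2
bracket: -A^-7 - 2A + 2A^5 - A^9 + 2A^13 - A^17, w = -5
1 component, writhe -5, over 13 crossings
det 9, colorings 27 of 3^13 — tricolorable
observation: the span of V is 6, forcing >= 6 crossings in any diagram


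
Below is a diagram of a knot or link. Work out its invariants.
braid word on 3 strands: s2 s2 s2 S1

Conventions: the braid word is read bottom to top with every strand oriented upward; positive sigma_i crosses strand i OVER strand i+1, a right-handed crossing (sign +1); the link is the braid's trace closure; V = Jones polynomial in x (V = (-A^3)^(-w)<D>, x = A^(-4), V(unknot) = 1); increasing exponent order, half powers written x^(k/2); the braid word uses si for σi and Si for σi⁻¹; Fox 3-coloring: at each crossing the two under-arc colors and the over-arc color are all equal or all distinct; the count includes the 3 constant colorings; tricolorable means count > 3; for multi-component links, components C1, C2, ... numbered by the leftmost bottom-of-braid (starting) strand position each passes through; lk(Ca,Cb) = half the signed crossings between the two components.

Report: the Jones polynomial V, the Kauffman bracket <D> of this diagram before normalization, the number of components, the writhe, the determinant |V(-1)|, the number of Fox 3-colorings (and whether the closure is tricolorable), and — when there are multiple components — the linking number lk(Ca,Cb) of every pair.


V(x) = x + x^3 - x^4
bracket: -A^-10 + A^-6 + A^2, w = +2
1 component, writhe +2, over 4 crossings
det 3, colorings 9 of 3^4 — tricolorable
observation: the span of V is 3, forcing >= 3 crossings in any diagram


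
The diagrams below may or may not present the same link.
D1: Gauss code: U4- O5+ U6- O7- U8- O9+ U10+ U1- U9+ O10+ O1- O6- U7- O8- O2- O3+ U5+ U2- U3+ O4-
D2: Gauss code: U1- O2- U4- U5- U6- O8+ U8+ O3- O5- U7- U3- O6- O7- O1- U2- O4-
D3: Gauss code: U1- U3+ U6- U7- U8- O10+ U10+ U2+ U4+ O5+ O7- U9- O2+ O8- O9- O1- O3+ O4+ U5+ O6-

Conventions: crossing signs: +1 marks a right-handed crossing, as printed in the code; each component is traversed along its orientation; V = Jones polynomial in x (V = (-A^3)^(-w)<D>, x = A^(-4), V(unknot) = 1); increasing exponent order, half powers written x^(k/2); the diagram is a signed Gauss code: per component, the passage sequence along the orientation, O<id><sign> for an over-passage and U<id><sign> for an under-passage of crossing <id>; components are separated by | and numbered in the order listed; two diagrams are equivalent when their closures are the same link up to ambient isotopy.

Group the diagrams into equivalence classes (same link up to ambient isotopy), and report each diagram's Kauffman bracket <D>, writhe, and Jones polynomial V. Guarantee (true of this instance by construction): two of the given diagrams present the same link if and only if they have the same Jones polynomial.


grouping into links: {D1} | {D2} | {D3}
V(D1) = -x^-4 + x^-3 + x^-1  (w -2, c 10, <D> = A^-2 + A^6 - A^10)
V(D2) = x^-8 - 2x^-7 + x^-6 - 2x^-5 + 2x^-4 + x^-2  [8 crossings, <D> = A^-10 + 2A^-2 - 2A^2 + A^6 - 2A^10 + A^14, w = -6]
V(D3) = 1  (w 0, c 10, <D> = 1)
key observation: V(x) takes 3 values over 3 diagrams, fixing the grouping


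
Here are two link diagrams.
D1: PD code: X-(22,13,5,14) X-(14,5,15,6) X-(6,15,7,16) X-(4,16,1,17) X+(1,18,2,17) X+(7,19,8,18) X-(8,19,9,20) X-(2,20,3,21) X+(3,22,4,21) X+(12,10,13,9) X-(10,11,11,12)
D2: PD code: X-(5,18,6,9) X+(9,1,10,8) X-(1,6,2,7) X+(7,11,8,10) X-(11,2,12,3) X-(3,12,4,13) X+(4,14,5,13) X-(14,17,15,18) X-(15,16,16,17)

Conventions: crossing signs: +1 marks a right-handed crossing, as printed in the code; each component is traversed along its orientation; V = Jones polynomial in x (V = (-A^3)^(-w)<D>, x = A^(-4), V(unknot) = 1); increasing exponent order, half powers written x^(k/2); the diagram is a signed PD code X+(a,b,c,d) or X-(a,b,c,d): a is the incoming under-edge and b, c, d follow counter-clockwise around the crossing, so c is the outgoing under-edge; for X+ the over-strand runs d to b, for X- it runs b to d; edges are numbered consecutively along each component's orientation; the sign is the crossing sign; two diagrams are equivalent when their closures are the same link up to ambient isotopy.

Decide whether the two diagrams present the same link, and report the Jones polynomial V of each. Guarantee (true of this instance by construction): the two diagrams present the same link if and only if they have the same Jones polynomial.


equivalent: no
D1 (bracket A^-7 + A^-3 + A - A^9; 11 crossings at w = -3): V = x^(-9/2) - x^(-5/2) - x^(-3/2) - x^(-1/2)
D2 (bracket A^-15 - A^-11 + 2A^-7 - A^-3 + 2A - A^5; 9 crossings at w = -3): V = x^(-7/2) - 2x^(-5/2) + x^(-3/2) - 2x^(-1/2) + x^(1/2) - x^(3/2)
key observation: 2 classes among 2 diagrams; unequal V(x) rules out equality


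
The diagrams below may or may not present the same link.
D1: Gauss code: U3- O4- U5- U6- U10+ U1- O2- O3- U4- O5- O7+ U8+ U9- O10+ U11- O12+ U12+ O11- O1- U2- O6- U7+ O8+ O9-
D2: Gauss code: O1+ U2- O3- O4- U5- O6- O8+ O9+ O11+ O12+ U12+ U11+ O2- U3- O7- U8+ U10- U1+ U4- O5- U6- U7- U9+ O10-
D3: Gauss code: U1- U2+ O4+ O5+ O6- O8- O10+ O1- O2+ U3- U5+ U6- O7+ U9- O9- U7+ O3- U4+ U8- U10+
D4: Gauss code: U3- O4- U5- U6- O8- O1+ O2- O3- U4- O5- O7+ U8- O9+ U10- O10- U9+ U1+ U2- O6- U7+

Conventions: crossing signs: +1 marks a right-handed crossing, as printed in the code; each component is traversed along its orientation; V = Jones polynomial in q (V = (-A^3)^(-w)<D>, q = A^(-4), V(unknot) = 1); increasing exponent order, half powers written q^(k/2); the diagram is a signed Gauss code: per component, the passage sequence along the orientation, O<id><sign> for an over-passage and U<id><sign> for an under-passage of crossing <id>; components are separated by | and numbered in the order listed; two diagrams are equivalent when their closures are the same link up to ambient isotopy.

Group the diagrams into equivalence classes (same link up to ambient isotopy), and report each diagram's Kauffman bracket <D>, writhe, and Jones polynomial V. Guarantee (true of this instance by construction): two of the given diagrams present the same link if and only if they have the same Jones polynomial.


equivalence classes: {D1, D2, D4} | {D3}
D1 (bracket A^-8 - A^-4 + 2 - A^4 + A^8 - A^12; 12 crossings at w = -4): V = -q^-6 + q^-5 - q^-4 + 2q^-3 - q^-2 + q^-1
D2 (bracket A^-2 - A^2 + 2A^6 - A^10 + A^14 - A^18; 12 crossings at w = -2): V = -q^-6 + q^-5 - q^-4 + 2q^-3 - q^-2 + q^-1
V(D3) = 1  [10 crossings, <D> = 1, w = 0]
V(D4) = -q^-6 + q^-5 - q^-4 + 2q^-3 - q^-2 + q^-1  [10 crossings, <D> = A^-8 - A^-4 + 2 - A^4 + A^8 - A^12, w = -4]
key observation: comparing 4 Jones polynomials yields 2 groups


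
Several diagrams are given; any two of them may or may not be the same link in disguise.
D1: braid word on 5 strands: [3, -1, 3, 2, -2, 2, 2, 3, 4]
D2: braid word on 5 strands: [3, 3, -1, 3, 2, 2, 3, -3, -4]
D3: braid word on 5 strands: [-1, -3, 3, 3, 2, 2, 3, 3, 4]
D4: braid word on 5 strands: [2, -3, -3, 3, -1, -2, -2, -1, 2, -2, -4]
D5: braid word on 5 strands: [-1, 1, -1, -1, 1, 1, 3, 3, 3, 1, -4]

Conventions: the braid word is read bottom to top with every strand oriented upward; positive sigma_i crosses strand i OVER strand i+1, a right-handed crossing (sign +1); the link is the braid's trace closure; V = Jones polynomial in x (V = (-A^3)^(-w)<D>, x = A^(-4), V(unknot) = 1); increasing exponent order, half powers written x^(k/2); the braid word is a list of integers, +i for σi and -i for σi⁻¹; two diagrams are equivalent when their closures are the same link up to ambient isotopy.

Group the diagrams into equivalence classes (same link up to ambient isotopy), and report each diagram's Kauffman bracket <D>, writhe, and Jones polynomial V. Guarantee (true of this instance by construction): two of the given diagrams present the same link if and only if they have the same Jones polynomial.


grouping into links: {D1, D2, D3} | {D4} | {D5}
V(D1) = -x^(3/2) - 2x^(7/2) + x^(9/2) - x^(11/2) + x^(13/2)  (w +5, c 9, <D> = -A^-11 + A^-7 - A^-3 + 2A + A^9)
V(D2) = -x^(3/2) - 2x^(7/2) + x^(9/2) - x^(11/2) + x^(13/2)  [9 crossings, <D> = -A^-17 + A^-13 - A^-9 + 2A^-5 + A^3, w = +3]
V(D3) = -x^(3/2) - 2x^(7/2) + x^(9/2) - x^(11/2) + x^(13/2)  (w +5, c 9, <D> = -A^-11 + A^-7 - A^-3 + 2A + A^9)
V(D4) = -x^(-9/2) - x^(-5/2) + x^(-3/2) - x^(-1/2)  (w -5, c 11, <D> = A^-13 - A^-9 + A^-5 + A^3)
V(D5) = -x^(1/2) - x^(3/2) - x^(5/2) + x^(9/2)  (w +3, c 11, <D> = -A^-9 + A^-1 + A^3 + A^7)
why: 3 values of V(x) split the 5 diagrams


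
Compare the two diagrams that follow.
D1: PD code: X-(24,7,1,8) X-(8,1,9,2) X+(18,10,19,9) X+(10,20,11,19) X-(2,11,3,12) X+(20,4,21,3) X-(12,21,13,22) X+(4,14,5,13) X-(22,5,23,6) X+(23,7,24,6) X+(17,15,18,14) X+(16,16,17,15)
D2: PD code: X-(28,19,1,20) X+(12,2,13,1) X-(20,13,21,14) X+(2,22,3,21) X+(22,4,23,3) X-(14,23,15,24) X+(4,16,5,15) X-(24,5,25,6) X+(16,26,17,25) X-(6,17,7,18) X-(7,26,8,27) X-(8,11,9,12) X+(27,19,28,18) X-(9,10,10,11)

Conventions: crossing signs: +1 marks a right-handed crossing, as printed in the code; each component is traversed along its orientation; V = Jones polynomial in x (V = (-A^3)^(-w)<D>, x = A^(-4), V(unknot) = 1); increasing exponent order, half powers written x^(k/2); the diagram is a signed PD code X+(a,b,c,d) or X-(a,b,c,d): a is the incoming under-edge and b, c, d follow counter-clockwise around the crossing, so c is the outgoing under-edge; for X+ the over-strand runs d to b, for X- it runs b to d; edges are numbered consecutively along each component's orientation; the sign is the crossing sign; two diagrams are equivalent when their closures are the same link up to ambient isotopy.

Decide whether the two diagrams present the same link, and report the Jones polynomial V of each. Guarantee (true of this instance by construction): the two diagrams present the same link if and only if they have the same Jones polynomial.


equivalent: yes
D1 (bracket A^-10 - 3A^-6 + 5A^-2 - 6A^2 + 7A^6 - 6A^10 + 5A^14 - 3A^18 + A^22; 12 crossings at w = +2): V = x^-4 - 3x^-3 + 5x^-2 - 6x^-1 + 7 - 6x + 5x^2 - 3x^3 + x^4
D2 (bracket A^-22 - 3A^-18 + 5A^-14 - 6A^-10 + 7A^-6 - 6A^-2 + 5A^2 - 3A^6 + A^10; 14 crossings at w = -2): V = x^-4 - 3x^-3 + 5x^-2 - 6x^-1 + 7 - 6x + 5x^2 - 3x^3 + x^4
key observation: all 2 diagrams share one V(x), hence one class


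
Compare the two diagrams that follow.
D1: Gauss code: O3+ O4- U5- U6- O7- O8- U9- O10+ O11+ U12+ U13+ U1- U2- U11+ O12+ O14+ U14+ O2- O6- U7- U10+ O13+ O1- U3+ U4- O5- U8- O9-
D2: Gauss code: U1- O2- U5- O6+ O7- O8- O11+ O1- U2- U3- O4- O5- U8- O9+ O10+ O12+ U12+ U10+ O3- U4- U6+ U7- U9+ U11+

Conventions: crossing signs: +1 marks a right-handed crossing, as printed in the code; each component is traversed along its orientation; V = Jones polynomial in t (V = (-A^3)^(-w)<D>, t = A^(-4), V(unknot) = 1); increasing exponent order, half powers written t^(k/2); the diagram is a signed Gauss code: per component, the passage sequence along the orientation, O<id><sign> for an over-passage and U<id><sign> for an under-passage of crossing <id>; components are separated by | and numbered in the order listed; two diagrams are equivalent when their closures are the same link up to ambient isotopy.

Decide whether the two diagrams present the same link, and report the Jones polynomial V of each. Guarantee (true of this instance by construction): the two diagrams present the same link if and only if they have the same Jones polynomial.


same link: yes
V(D1) = -t^-6 + t^-5 - t^-4 + 2t^-3 - t^-2 + t^-1  [14 crossings, <D> = A^-2 - A^2 + 2A^6 - A^10 + A^14 - A^18, w = -2]
D2 (bracket A^-2 - A^2 + 2A^6 - A^10 + A^14 - A^18; 12 crossings at w = -2): V = -t^-6 + t^-5 - t^-4 + 2t^-3 - t^-2 + t^-1
note: all 2 diagrams share one V(t), hence one class


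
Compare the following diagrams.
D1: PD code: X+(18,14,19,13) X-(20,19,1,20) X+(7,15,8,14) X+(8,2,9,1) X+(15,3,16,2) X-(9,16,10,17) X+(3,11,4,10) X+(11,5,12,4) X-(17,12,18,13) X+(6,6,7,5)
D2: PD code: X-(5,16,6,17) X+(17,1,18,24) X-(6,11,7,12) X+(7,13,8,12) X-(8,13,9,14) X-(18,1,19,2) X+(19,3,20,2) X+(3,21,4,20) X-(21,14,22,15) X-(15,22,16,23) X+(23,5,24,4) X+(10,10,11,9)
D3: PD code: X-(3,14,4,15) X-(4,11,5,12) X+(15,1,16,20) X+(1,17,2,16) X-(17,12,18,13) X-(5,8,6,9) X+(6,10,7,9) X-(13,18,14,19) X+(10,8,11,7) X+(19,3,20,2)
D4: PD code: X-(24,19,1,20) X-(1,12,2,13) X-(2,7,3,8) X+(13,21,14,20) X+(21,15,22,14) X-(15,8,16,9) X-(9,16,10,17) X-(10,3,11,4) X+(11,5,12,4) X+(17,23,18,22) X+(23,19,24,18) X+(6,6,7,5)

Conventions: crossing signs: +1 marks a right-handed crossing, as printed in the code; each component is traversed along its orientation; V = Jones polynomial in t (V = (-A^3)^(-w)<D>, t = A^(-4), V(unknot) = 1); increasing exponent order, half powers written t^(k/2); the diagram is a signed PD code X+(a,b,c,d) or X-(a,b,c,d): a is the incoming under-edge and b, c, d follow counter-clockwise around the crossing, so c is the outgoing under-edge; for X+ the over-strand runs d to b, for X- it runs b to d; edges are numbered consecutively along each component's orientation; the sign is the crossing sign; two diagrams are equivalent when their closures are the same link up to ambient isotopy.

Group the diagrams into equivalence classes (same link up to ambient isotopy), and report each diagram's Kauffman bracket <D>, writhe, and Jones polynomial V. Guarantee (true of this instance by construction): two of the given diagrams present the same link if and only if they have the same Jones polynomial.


grouping into links: {D1} | {D2, D3, D4}
V(D1) = t + t^3 - t^4  (w +4, c 10, <D> = -A^-4 + 1 + A^8)
V(D2) = -t^-3 + 2t^-2 - 2t^-1 + 3 - 2t + 2t^2 - t^3  [12 crossings, <D> = -A^-12 + 2A^-8 - 2A^-4 + 3 - 2A^4 + 2A^8 - A^12, w = 0]
D3 (bracket -A^-12 + 2A^-8 - 2A^-4 + 3 - 2A^4 + 2A^8 - A^12; 10 crossings at w = 0): V = -t^-3 + 2t^-2 - 2t^-1 + 3 - 2t + 2t^2 - t^3
D4 (bracket -A^-12 + 2A^-8 - 2A^-4 + 3 - 2A^4 + 2A^8 - A^12; 12 crossings at w = 0): V = -t^-3 + 2t^-2 - 2t^-1 + 3 - 2t + 2t^2 - t^3
key observation: comparing 4 Jones polynomials yields 2 groups


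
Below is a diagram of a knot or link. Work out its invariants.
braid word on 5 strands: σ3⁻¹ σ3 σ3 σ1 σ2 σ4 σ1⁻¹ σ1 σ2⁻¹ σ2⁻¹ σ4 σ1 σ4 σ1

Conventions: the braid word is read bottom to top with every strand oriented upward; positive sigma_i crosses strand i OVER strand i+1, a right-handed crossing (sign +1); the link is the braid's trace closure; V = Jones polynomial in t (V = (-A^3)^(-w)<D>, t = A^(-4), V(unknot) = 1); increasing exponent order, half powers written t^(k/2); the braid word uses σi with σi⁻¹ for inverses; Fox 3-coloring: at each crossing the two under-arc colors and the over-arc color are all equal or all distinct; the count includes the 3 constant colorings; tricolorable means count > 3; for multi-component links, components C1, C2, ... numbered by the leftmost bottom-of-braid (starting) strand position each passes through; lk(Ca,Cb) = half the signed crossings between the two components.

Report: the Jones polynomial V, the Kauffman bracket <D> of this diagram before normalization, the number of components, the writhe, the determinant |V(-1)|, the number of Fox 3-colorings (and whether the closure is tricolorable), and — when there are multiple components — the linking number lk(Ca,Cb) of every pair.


V(t) = t^2 + 2t^4 - 2t^5 + t^6 - 2t^7 + t^8
bracket: A^-14 - 2A^-10 + A^-6 - 2A^-2 + 2A^2 + A^10, w = +6
1 component, writhe +6, over 14 crossings
det 9, colorings 27 of 3^14 — tricolorable
observation: inverse pairs cancel, leaving σ3 σ1 σ2 σ4 σ2⁻¹ σ2⁻¹ σ4 σ1 σ4 σ1


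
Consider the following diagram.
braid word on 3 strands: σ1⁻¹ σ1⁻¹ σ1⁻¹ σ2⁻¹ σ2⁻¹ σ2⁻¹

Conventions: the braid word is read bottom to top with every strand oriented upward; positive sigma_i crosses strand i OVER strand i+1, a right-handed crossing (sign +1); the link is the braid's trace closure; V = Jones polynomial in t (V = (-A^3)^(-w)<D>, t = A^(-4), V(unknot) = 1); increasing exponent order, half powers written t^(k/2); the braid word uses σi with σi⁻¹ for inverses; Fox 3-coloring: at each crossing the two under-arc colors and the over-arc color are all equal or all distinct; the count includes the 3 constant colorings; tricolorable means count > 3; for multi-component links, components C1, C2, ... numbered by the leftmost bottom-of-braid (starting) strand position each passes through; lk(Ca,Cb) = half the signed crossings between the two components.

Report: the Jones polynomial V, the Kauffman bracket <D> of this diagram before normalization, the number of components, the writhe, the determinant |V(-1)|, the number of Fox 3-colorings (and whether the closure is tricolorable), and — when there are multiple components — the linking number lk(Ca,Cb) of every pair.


V(t) = t^-8 - 2t^-7 + t^-6 - 2t^-5 + 2t^-4 + t^-2
bracket: A^-10 + 2A^-2 - 2A^2 + A^6 - 2A^10 + A^14, w = -6
1 component, writhe -6, over 6 crossings
det 9, colorings 27 of 3^6 — tricolorable
observation: |V(-1)| = 9: so tricolorable, since 3 divides 9


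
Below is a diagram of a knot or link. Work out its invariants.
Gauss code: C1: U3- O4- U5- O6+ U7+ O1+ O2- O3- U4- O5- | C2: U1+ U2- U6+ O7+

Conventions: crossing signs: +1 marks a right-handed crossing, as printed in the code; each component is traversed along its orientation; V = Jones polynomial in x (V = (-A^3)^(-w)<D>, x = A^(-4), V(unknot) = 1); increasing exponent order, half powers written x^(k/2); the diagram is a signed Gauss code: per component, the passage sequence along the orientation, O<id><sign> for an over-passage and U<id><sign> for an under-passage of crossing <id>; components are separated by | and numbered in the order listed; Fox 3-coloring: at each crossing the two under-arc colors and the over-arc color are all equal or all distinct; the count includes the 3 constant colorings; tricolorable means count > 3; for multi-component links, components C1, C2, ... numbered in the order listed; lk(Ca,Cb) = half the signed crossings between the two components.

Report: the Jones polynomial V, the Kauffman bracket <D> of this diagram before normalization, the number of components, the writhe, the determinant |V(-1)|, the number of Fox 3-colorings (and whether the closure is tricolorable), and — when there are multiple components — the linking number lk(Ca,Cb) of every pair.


V = x^(-7/2) - x^(-5/2) + x^(-3/2) - 2x^(-1/2) - x^(3/2)
<D> = A^-9 + 2A^-1 - A^3 + A^7 - A^11 (w = -1)
2 components over 7 crossings, w = -1
lk(C1,C2): +1
9 Fox colorings among 3^7, |V(-1)| = 6: tricolorable
why: det 6 = |V(-1)|; divisible by 3, so tricolorable


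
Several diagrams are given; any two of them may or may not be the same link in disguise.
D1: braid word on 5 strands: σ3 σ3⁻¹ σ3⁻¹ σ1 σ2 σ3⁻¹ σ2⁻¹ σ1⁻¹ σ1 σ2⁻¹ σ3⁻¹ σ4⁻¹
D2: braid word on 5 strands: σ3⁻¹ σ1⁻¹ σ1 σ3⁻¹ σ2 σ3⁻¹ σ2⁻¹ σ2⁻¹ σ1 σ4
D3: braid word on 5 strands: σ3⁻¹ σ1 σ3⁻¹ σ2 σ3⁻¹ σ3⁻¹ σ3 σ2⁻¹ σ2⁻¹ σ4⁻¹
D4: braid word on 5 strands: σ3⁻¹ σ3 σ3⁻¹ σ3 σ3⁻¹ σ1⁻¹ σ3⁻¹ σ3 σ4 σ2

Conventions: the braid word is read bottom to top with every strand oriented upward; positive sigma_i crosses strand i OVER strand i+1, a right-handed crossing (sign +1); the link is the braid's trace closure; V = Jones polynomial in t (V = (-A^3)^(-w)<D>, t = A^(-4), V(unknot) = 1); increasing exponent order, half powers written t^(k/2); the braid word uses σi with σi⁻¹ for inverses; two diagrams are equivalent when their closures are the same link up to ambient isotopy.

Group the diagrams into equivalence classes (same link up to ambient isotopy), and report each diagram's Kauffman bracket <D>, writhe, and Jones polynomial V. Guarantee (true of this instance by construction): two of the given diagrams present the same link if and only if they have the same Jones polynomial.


classes: {D1, D2, D3} | {D4}
V(D1) = -t^-6 + t^-5 - t^-4 + 2t^-3 - t^-2 + t^-1  [12 crossings, <D> = A^-8 - A^-4 + 2 - A^4 + A^8 - A^12, w = -4]
V(D2) = -t^-6 + t^-5 - t^-4 + 2t^-3 - t^-2 + t^-1  (w -2, c 10, <D> = A^-2 - A^2 + 2A^6 - A^10 + A^14 - A^18)
V(D3) = -t^-6 + t^-5 - t^-4 + 2t^-3 - t^-2 + t^-1  (w -4, c 10, <D> = A^-8 - A^-4 + 2 - A^4 + A^8 - A^12)
V(D4) = 1  [10 crossings, <D> = 1, w = 0]
note: 2 classes among 4 diagrams; unequal V(t) rules out equality


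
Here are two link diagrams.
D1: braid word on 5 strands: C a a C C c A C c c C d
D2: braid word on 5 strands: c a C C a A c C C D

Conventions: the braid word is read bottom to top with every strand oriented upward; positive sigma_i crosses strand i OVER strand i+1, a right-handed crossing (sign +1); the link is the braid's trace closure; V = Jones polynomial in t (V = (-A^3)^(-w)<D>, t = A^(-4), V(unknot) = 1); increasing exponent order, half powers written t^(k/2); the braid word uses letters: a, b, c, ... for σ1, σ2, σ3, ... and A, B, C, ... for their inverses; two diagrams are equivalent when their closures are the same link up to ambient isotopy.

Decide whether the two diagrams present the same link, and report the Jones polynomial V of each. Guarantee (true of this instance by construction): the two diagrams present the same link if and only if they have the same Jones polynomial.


equivalent: yes
V(D1) = t^-3 + t^-2 + t^-1 + 1  (w 0, c 12, <D> = 1 + A^4 + A^8 + A^12)
D2 (bracket A^-6 + A^-2 + A^2 + A^6; 10 crossings at w = -2): V = t^-3 + t^-2 + t^-1 + 1
why: all 2 diagrams share one V(t), hence one class


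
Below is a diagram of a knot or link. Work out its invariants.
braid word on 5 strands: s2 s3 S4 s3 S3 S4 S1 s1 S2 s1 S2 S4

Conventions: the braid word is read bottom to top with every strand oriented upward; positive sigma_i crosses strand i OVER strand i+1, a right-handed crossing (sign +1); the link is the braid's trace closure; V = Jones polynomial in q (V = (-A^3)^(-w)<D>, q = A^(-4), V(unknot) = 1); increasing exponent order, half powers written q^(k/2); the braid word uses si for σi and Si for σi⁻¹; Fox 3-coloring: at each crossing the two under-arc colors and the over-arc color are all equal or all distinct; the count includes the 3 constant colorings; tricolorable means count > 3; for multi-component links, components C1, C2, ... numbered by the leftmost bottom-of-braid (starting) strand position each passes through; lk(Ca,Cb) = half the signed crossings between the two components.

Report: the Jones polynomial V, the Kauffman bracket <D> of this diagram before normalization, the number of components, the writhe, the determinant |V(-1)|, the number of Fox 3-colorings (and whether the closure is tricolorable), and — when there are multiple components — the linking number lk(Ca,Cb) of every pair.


V(q) = -q^-4 + q^-3 + q^-1
bracket: A^-2 + A^6 - A^10, w = -2
1 component, writhe -2, over 12 crossings
det 3, colorings 9 of 3^12 — tricolorable
observation: the span of V is 3, forcing >= 3 crossings in any diagram


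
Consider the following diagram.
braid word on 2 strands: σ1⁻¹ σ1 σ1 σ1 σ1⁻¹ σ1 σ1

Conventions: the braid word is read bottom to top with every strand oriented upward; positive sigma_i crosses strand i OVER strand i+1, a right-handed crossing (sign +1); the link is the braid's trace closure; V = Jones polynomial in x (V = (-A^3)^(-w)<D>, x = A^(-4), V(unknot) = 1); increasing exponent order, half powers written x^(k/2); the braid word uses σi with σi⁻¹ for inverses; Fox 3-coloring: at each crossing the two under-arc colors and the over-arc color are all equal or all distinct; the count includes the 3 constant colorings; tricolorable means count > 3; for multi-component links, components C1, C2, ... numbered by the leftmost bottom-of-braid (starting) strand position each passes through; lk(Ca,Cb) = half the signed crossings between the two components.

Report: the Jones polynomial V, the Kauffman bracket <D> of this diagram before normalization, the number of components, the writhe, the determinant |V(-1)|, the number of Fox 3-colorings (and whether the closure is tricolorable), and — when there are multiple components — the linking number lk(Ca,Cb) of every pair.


V(x) = x + x^3 - x^4
bracket: A^-7 - A^-3 - A^5, w = +3
1 component, writhe +3, over 7 crossings
det 3, colorings 9 of 3^7 — tricolorable
observation: free reduction leaves σ1 σ1 σ1 of the original 7 letters


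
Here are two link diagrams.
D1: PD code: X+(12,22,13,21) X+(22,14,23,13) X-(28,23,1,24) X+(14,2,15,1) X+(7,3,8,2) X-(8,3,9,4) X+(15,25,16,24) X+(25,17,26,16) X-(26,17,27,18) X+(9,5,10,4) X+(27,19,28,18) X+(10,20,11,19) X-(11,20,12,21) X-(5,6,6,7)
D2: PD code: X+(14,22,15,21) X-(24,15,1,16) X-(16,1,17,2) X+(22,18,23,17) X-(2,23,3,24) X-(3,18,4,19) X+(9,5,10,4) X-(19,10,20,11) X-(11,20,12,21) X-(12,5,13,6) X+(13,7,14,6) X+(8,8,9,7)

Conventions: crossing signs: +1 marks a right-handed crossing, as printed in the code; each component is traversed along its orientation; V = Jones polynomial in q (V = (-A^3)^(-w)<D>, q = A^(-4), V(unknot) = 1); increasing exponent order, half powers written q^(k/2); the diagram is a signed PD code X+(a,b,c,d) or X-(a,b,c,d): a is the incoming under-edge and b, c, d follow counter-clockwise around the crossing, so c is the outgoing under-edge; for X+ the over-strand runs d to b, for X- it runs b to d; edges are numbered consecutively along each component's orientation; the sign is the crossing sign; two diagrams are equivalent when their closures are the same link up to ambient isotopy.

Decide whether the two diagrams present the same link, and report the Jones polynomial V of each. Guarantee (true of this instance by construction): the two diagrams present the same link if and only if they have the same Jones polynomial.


equivalent: no
V(D1) = q - q^2 + 2q^3 - q^4 + q^5 - q^6  (w +4, c 14, <D> = -A^-12 + A^-8 - A^-4 + 2 - A^4 + A^8)
V(D2) = -q^-6 + q^-5 - q^-4 + 2q^-3 - q^-2 + q^-1  (w -2, c 12, <D> = A^-2 - A^2 + 2A^6 - A^10 + A^14 - A^18)
why: 2 classes among 2 diagrams; unequal V(q) rules out equality


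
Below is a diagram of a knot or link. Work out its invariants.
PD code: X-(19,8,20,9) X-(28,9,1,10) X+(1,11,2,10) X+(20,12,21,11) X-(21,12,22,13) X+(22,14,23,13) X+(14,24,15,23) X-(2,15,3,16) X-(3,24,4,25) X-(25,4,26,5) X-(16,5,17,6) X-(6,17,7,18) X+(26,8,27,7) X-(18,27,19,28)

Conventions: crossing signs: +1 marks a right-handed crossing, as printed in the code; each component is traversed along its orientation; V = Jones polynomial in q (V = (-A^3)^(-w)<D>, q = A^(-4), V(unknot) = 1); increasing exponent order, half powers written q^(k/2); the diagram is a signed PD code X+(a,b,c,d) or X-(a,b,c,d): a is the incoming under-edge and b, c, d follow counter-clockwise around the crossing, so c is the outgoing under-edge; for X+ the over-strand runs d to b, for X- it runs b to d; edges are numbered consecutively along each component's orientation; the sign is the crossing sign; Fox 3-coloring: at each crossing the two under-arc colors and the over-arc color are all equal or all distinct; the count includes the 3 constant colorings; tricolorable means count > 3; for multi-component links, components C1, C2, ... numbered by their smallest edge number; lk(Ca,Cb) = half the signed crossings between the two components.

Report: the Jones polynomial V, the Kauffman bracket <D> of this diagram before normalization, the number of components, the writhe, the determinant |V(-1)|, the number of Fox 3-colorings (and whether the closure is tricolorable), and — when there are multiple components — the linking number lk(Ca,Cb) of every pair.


V(q) = q^-7 - 2q^-6 + 2q^-5 - 3q^-4 + 3q^-3 - 2q^-2 + 2q^-1
bracket: 2A^-8 - 2A^-4 + 3 - 3A^4 + 2A^8 - 2A^12 + A^16, w = -4
1 component, writhe -4, over 14 crossings
det 15, colorings 9 of 3^14 — tricolorable
observation: the span of V is 6, forcing >= 6 crossings in any diagram


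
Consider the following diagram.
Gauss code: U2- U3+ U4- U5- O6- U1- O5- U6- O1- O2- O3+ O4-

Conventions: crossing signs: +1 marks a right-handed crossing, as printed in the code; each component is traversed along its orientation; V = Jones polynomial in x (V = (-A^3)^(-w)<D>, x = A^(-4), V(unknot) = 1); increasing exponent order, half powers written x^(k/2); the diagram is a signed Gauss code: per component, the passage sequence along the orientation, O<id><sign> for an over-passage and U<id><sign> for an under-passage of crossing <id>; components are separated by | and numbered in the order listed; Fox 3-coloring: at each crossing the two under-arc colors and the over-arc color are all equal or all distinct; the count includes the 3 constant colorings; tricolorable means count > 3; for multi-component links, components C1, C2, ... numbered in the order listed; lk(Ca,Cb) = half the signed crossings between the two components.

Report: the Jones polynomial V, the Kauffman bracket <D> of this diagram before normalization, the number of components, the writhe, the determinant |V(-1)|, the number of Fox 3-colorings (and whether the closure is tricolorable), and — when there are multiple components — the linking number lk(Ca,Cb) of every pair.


Jones polynomial: V(x) = -x^-4 + x^-3 + x^-1
<D> = A^-8 + 1 - A^4; writhe -4
components 1, writhe -4 (6 crossings)
3-colorings: 9 of 3^6, det 3 — tricolorable
note: w = -4 (over 6 crossings) is diagram-only; (-A^3)^(4) removes it from V
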